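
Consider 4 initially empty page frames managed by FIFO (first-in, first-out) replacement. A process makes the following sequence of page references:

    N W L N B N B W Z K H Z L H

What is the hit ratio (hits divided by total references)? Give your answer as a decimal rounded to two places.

0.43

N → miss, frames {N}
W → miss, frames {N,W}
L → miss, frames {N,W,L}
N → hit
B → miss, frames {N,W,L,B}
N → hit
B → hit
W → hit
Z → miss, evict N, frames {W,L,B,Z}
K → miss, evict W, frames {L,B,Z,K}
H → miss, evict L, frames {B,Z,K,H}
Z → hit
L → miss, evict B, frames {Z,K,H,L}
H → hit
Hits: 6 of 14 references → 6/14 = 0.4286.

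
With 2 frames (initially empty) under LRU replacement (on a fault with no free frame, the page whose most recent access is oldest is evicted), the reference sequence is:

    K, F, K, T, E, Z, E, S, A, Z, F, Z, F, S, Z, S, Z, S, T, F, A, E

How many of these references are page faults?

K: fault, frames [K]
F: fault, frames [K, F]
K: hit
T: fault, evict F, frames [K, T]
E: fault, evict K, frames [T, E]
Z: fault, evict T, frames [E, Z]
E: hit
S: fault, evict Z, frames [E, S]
A: fault, evict E, frames [S, A]
Z: fault, evict S, frames [A, Z]
F: fault, evict A, frames [Z, F]
Z: hit
F: hit
S: fault, evict Z, frames [F, S]
Z: fault, evict F, frames [S, Z]
S: hit
Z: hit
S: hit
T: fault, evict Z, frames [S, T]
F: fault, evict S, frames [T, F]
A: fault, evict T, frames [F, A]
E: fault, evict F, frames [A, E]
Page faults: 15.

15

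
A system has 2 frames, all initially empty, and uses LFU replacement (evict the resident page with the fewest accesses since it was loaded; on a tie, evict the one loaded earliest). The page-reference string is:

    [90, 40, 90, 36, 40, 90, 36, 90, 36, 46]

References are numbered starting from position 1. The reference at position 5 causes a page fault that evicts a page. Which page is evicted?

36

pos 1: 90: miss, frames (90)
pos 2: 40: miss, frames (90 40)
pos 3: 90: hit
pos 4: 36: miss, evict 40, frames (90 36)
pos 5: 40: miss, evict 36, frames (90 40)
At position 5, page 36 is evicted.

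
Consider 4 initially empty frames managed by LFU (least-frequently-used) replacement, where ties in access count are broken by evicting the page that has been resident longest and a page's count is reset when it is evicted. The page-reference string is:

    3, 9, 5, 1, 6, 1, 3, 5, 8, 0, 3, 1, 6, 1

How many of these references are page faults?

10

3: miss, frames {3}
9: miss, frames {3,9}
5: miss, frames {3,9,5}
1: miss, frames {3,9,5,1}
6: miss, evict 3, frames {9,5,1,6}
1: hit
3: miss, evict 9, frames {5,1,6,3}
5: hit
8: miss, evict 6, frames {5,1,3,8}
0: miss, evict 3, frames {5,1,8,0}
3: miss, evict 8, frames {5,1,0,3}
1: hit
6: miss, evict 0, frames {5,1,3,6}
1: hit
Page faults: 10.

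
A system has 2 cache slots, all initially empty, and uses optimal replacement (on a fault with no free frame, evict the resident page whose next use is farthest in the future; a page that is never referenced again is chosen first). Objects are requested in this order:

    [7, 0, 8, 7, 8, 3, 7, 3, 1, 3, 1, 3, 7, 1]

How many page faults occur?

6

7 → fault, frames (7)
0 → fault, frames (7 0)
8 → fault, evict 0, frames (7 8)
7 → hit
8 → hit
3 → fault, evict 8, frames (7 3)
7 → hit
3 → hit
1 → fault, evict 7, frames (3 1)
3 → hit
1 → hit
3 → hit
7 → fault, evict 3, frames (1 7)
1 → hit
Page faults: 6.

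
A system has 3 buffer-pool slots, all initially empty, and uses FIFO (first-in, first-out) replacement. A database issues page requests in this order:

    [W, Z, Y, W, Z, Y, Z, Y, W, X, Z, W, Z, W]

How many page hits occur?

8

W: fault, frames (W)
Z: fault, frames (W Z)
Y: fault, frames (W Z Y)
W: hit
Z: hit
Y: hit
Z: hit
Y: hit
W: hit
X: fault, evict W, frames (Z Y X)
Z: hit
W: fault, evict Z, frames (Y X W)
Z: fault, evict Y, frames (X W Z)
W: hit
Hits: 8.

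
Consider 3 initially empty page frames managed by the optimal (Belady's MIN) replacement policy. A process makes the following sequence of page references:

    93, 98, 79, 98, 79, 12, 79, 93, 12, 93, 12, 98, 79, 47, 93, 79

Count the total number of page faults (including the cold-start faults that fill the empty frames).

93 → miss, frames {93}
98 → miss, frames {93,98}
79 → miss, frames {93,98,79}
98 → hit
79 → hit
12 → miss, evict 98, frames {93,79,12}
79 → hit
93 → hit
12 → hit
93 → hit
12 → hit
98 → miss, evict 12, frames {93,79,98}
79 → hit
47 → miss, evict 98, frames {93,79,47}
93 → hit
79 → hit
Page faults: 6.

6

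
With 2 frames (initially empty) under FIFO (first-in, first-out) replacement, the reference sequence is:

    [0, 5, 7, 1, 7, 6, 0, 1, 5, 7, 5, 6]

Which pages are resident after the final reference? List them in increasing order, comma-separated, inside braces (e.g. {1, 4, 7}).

{6, 7}

0 -> fault, frames [0]
5 -> fault, frames [0, 5]
7 -> fault, evict 0, frames [5, 7]
1 -> fault, evict 5, frames [7, 1]
7 -> hit
6 -> fault, evict 7, frames [1, 6]
0 -> fault, evict 1, frames [6, 0]
1 -> fault, evict 6, frames [0, 1]
5 -> fault, evict 0, frames [1, 5]
7 -> fault, evict 1, frames [5, 7]
5 -> hit
6 -> fault, evict 5, frames [7, 6]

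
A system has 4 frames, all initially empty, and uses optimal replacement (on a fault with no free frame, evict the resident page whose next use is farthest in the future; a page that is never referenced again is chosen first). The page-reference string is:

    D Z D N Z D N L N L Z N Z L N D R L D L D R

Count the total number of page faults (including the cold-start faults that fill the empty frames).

5

D -> fault, frames [D]
Z -> fault, frames [D, Z]
D -> hit
N -> fault, frames [D, Z, N]
Z -> hit
D -> hit
N -> hit
L -> fault, frames [D, Z, N, L]
N -> hit
L -> hit
Z -> hit
N -> hit
Z -> hit
L -> hit
N -> hit
D -> hit
R -> fault, evict N, frames [D, Z, L, R]
L -> hit
D -> hit
L -> hit
D -> hit
R -> hit
Page faults: 5.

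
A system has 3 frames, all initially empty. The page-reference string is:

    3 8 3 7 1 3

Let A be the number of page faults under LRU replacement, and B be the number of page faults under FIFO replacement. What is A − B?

-1

Under LRU: F F . F F . → 4 faults.
Under FIFO: F F . F F F → 5 faults.
A − B = 4 − 5 = -1.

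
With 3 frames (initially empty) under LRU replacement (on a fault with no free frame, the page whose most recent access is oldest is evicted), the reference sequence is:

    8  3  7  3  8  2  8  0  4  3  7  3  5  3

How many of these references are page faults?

8: miss, frames (8)
3: miss, frames (8 3)
7: miss, frames (8 3 7)
3: hit
8: hit
2: miss, evict 7, frames (3 8 2)
8: hit
0: miss, evict 3, frames (2 8 0)
4: miss, evict 2, frames (8 0 4)
3: miss, evict 8, frames (0 4 3)
7: miss, evict 0, frames (4 3 7)
3: hit
5: miss, evict 4, frames (7 3 5)
3: hit
Page faults: 9.

9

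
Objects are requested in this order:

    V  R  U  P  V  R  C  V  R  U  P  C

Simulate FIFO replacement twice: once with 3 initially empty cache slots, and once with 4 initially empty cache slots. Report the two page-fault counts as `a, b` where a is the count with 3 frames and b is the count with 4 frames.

9, 10

3 frames: F F F F F F F . . F F . → 9 faults.
4 frames: F F F F . . F F F F F F → 10 faults.
10 > 9: adding a frame increased faults — Belady's anomaly.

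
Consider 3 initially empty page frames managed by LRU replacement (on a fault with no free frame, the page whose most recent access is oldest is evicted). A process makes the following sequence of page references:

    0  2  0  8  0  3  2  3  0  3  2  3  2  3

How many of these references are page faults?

0 → miss, frames (0)
2 → miss, frames (0 2)
0 → hit
8 → miss, frames (2 0 8)
0 → hit
3 → miss, evict 2, frames (8 0 3)
2 → miss, evict 8, frames (0 3 2)
3 → hit
0 → hit
3 → hit
2 → hit
3 → hit
2 → hit
3 → hit
Page faults: 5.

5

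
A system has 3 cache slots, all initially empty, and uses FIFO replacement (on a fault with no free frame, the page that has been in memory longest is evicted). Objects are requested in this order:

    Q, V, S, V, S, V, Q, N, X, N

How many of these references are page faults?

5

Q → miss, frames {Q}
V → miss, frames {Q,V}
S → miss, frames {Q,V,S}
V → hit
S → hit
V → hit
Q → hit
N → miss, evict Q, frames {V,S,N}
X → miss, evict V, frames {S,N,X}
N → hit
Page faults: 5.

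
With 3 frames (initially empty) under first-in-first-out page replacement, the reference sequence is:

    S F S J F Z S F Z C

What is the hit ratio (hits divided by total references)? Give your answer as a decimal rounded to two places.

S: miss, frames (S)
F: miss, frames (S F)
S: hit
J: miss, frames (S F J)
F: hit
Z: miss, evict S, frames (F J Z)
S: miss, evict F, frames (J Z S)
F: miss, evict J, frames (Z S F)
Z: hit
C: miss, evict Z, frames (S F C)
Hits: 3 of 10 references → 3/10 = 0.3000.

0.30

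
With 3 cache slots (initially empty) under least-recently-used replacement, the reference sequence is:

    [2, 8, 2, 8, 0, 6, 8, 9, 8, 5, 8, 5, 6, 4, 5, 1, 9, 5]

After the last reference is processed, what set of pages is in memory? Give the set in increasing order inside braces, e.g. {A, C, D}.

{1, 5, 9}

2: miss, frames [2]
8: miss, frames [2, 8]
2: hit
8: hit
0: miss, frames [2, 8, 0]
6: miss, evict 2, frames [8, 0, 6]
8: hit
9: miss, evict 0, frames [6, 8, 9]
8: hit
5: miss, evict 6, frames [9, 8, 5]
8: hit
5: hit
6: miss, evict 9, frames [8, 5, 6]
4: miss, evict 8, frames [5, 6, 4]
5: hit
1: miss, evict 6, frames [4, 5, 1]
9: miss, evict 4, frames [5, 1, 9]
5: hit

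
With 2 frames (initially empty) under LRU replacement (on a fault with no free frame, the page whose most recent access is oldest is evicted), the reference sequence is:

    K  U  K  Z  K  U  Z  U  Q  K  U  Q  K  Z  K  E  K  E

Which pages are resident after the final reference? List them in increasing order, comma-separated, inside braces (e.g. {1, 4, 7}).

K: fault, frames (K)
U: fault, frames (K U)
K: hit
Z: fault, evict U, frames (K Z)
K: hit
U: fault, evict Z, frames (K U)
Z: fault, evict K, frames (U Z)
U: hit
Q: fault, evict Z, frames (U Q)
K: fault, evict U, frames (Q K)
U: fault, evict Q, frames (K U)
Q: fault, evict K, frames (U Q)
K: fault, evict U, frames (Q K)
Z: fault, evict Q, frames (K Z)
K: hit
E: fault, evict Z, frames (K E)
K: hit
E: hit

{E, K}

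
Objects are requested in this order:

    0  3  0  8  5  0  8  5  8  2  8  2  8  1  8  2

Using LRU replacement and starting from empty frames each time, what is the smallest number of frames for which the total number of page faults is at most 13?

f=1: 16 faults
f=2: 10 faults
f=3: 6 faults
f=4: 6 faults
f=5: 6 faults
f=6: 6 faults
Smallest f with faults ≤ 13 is 2.

2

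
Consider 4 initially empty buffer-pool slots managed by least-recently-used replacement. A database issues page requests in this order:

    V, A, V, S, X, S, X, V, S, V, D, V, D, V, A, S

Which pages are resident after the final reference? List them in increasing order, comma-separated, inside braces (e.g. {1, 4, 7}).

{A, D, S, V}

V: miss, frames (V)
A: miss, frames (V A)
V: hit
S: miss, frames (A V S)
X: miss, frames (A V S X)
S: hit
X: hit
V: hit
S: hit
V: hit
D: miss, evict A, frames (X S V D)
V: hit
D: hit
V: hit
A: miss, evict X, frames (S D V A)
S: hit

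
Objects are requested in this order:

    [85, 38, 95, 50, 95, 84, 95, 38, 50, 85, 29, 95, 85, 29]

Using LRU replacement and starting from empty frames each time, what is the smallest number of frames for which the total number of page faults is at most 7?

f=1: 14 faults
f=2: 12 faults
f=3: 10 faults
f=4: 8 faults
f=5: 6 faults
f=6: 6 faults
Smallest f with faults ≤ 7 is 5.

5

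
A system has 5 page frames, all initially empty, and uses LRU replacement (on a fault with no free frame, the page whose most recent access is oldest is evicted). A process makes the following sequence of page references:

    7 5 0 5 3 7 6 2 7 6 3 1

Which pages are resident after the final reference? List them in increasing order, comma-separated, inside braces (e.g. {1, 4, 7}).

7 -> miss, frames [7]
5 -> miss, frames [7, 5]
0 -> miss, frames [7, 5, 0]
5 -> hit
3 -> miss, frames [7, 0, 5, 3]
7 -> hit
6 -> miss, frames [0, 5, 3, 7, 6]
2 -> miss, evict 0, frames [5, 3, 7, 6, 2]
7 -> hit
6 -> hit
3 -> hit
1 -> miss, evict 5, frames [2, 7, 6, 3, 1]

{1, 2, 3, 6, 7}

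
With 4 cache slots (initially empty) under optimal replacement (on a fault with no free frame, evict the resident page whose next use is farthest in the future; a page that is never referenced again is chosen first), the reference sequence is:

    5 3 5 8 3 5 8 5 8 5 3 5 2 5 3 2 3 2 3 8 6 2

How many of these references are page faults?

5

5: fault, frames (5)
3: fault, frames (5 3)
5: hit
8: fault, frames (5 3 8)
3: hit
5: hit
8: hit
5: hit
8: hit
5: hit
3: hit
5: hit
2: fault, frames (5 3 8 2)
5: hit
3: hit
2: hit
3: hit
2: hit
3: hit
8: hit
6: fault, evict 8, frames (5 3 2 6)
2: hit
Page faults: 5.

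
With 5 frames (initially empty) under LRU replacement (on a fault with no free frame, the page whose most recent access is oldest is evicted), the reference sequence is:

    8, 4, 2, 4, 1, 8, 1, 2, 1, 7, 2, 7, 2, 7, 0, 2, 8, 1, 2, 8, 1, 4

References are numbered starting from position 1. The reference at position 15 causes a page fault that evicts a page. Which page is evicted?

pos 1: 8: miss, frames {8}
pos 2: 4: miss, frames {8,4}
pos 3: 2: miss, frames {8,4,2}
pos 4: 4: hit
pos 5: 1: miss, frames {8,2,4,1}
pos 6: 8: hit
pos 7: 1: hit
pos 8: 2: hit
pos 9: 1: hit
pos 10: 7: miss, frames {4,8,2,1,7}
pos 11: 2: hit
pos 12: 7: hit
pos 13: 2: hit
pos 14: 7: hit
pos 15: 0: miss, evict 4, frames {8,1,2,7,0}
At position 15, page 4 is evicted.

4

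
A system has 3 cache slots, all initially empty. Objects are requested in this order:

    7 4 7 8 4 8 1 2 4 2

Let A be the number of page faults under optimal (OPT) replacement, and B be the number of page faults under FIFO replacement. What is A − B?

-1

Under OPT: F F . F . . F F . . → 5 faults.
Under FIFO: F F . F . . F F F . → 6 faults.
A − B = 5 − 6 = -1.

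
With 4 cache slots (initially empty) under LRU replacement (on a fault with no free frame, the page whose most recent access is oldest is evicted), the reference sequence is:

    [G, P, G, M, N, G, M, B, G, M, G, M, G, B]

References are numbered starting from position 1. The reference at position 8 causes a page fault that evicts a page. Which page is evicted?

P

pos 1: G -> miss, frames {G}
pos 2: P -> miss, frames {G,P}
pos 3: G -> hit
pos 4: M -> miss, frames {P,G,M}
pos 5: N -> miss, frames {P,G,M,N}
pos 6: G -> hit
pos 7: M -> hit
pos 8: B -> miss, evict P, frames {N,G,M,B}
At position 8, page P is evicted.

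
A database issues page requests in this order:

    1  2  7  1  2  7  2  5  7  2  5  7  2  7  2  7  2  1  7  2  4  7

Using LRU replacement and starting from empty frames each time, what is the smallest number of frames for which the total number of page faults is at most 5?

f=1: 22 faults
f=2: 17 faults
f=3: 6 faults
f=4: 5 faults
f=5: 5 faults
Smallest f with faults ≤ 5 is 4.

4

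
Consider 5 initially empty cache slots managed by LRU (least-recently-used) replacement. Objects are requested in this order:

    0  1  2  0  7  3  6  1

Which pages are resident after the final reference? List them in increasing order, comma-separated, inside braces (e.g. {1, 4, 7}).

{0, 1, 3, 6, 7}

0: fault, frames (0)
1: fault, frames (0 1)
2: fault, frames (0 1 2)
0: hit
7: fault, frames (1 2 0 7)
3: fault, frames (1 2 0 7 3)
6: fault, evict 1, frames (2 0 7 3 6)
1: fault, evict 2, frames (0 7 3 6 1)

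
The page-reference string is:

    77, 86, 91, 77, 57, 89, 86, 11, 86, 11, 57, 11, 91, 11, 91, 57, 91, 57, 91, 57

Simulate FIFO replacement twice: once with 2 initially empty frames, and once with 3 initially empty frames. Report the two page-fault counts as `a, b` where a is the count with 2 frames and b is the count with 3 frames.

2 frames: F F F F F F F F . . F . F F . F F . . . → 13 faults.
3 frames: F F F . F F F F . . F . F . . . . . . . → 9 faults.
9 < 13: adding a frame reduced faults, as is typical.

13, 9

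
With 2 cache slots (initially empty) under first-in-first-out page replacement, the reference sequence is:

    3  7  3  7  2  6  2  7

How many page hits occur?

3: fault, frames [3]
7: fault, frames [3, 7]
3: hit
7: hit
2: fault, evict 3, frames [7, 2]
6: fault, evict 7, frames [2, 6]
2: hit
7: fault, evict 2, frames [6, 7]
Hits: 3.

3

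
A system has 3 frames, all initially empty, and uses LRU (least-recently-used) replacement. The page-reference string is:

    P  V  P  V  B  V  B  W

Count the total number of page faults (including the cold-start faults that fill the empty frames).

4

P → fault, frames (P)
V → fault, frames (P V)
P → hit
V → hit
B → fault, frames (P V B)
V → hit
B → hit
W → fault, evict P, frames (V B W)
Page faults: 4.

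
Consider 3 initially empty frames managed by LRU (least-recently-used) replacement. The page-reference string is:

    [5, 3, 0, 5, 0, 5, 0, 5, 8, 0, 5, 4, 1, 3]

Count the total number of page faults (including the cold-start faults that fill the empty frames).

7

5 → fault, frames (5)
3 → fault, frames (5 3)
0 → fault, frames (5 3 0)
5 → hit
0 → hit
5 → hit
0 → hit
5 → hit
8 → fault, evict 3, frames (0 5 8)
0 → hit
5 → hit
4 → fault, evict 8, frames (0 5 4)
1 → fault, evict 0, frames (5 4 1)
3 → fault, evict 5, frames (4 1 3)
Page faults: 7.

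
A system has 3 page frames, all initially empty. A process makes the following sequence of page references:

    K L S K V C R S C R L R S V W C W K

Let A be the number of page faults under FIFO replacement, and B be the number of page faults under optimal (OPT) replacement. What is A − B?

1

Under FIFO: F F F . F F F F . . F . . F F F . F → 12 faults.
Under OPT: F F F . F F F . . . F . . F F F . F → 11 faults.
A − B = 12 − 11 = 1.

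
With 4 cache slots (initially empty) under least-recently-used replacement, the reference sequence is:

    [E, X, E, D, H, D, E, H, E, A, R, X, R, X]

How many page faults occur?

7

E -> miss, frames {E}
X -> miss, frames {E,X}
E -> hit
D -> miss, frames {X,E,D}
H -> miss, frames {X,E,D,H}
D -> hit
E -> hit
H -> hit
E -> hit
A -> miss, evict X, frames {D,H,E,A}
R -> miss, evict D, frames {H,E,A,R}
X -> miss, evict H, frames {E,A,R,X}
R -> hit
X -> hit
Page faults: 7.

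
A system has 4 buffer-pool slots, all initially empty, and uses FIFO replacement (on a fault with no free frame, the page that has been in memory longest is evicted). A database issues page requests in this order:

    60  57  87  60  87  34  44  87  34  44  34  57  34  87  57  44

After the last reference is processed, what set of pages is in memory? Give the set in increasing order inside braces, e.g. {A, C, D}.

60 -> fault, frames (60)
57 -> fault, frames (60 57)
87 -> fault, frames (60 57 87)
60 -> hit
87 -> hit
34 -> fault, frames (60 57 87 34)
44 -> fault, evict 60, frames (57 87 34 44)
87 -> hit
34 -> hit
44 -> hit
34 -> hit
57 -> hit
34 -> hit
87 -> hit
57 -> hit
44 -> hit

{34, 44, 57, 87}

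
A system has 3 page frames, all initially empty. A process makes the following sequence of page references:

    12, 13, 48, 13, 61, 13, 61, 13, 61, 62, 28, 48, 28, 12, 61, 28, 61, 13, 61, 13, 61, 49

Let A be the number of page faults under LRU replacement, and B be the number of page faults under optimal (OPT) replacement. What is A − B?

2

Under LRU: F F F . F . . . . F F F . F F . . F . . . F → 11 faults.
Under OPT: F F F . F . . . . F F . . F . . . F . . . F → 9 faults.
A − B = 11 − 9 = 2.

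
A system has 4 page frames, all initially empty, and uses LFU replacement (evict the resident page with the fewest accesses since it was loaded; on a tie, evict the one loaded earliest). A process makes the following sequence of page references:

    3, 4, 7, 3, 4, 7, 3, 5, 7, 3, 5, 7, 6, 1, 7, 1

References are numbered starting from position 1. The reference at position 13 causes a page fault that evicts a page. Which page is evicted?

4

pos 1: 3: miss, frames [3]
pos 2: 4: miss, frames [3, 4]
pos 3: 7: miss, frames [3, 4, 7]
pos 4: 3: hit
pos 5: 4: hit
pos 6: 7: hit
pos 7: 3: hit
pos 8: 5: miss, frames [3, 4, 7, 5]
pos 9: 7: hit
pos 10: 3: hit
pos 11: 5: hit
pos 12: 7: hit
pos 13: 6: miss, evict 4, frames [3, 7, 5, 6]
At position 13, page 4 is evicted.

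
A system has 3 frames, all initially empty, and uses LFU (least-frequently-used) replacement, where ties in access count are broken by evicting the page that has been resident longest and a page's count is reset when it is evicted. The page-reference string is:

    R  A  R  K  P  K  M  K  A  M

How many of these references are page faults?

R -> miss, frames {R}
A -> miss, frames {R,A}
R -> hit
K -> miss, frames {R,A,K}
P -> miss, evict A, frames {R,K,P}
K -> hit
M -> miss, evict P, frames {R,K,M}
K -> hit
A -> miss, evict M, frames {R,K,A}
M -> miss, evict A, frames {R,K,M}
Page faults: 7.

7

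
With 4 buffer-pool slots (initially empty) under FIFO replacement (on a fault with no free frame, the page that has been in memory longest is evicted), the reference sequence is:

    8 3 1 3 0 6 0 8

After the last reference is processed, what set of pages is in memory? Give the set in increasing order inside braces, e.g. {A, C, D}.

8 → miss, frames (8)
3 → miss, frames (8 3)
1 → miss, frames (8 3 1)
3 → hit
0 → miss, frames (8 3 1 0)
6 → miss, evict 8, frames (3 1 0 6)
0 → hit
8 → miss, evict 3, frames (1 0 6 8)

{0, 1, 6, 8}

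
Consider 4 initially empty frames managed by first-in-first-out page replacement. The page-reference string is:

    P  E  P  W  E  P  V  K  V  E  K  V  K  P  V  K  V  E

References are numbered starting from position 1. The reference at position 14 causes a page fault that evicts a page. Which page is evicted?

pos 1: P: miss, frames (P)
pos 2: E: miss, frames (P E)
pos 3: P: hit
pos 4: W: miss, frames (P E W)
pos 5: E: hit
pos 6: P: hit
pos 7: V: miss, frames (P E W V)
pos 8: K: miss, evict P, frames (E W V K)
pos 9: V: hit
pos 10: E: hit
pos 11: K: hit
pos 12: V: hit
pos 13: K: hit
pos 14: P: miss, evict E, frames (W V K P)
At position 14, page E is evicted.

E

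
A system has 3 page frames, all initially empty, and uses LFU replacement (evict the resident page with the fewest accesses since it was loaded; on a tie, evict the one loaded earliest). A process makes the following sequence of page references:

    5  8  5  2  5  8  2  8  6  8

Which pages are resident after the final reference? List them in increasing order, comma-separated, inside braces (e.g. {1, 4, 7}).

{5, 6, 8}

5: fault, frames {5}
8: fault, frames {5,8}
5: hit
2: fault, frames {5,8,2}
5: hit
8: hit
2: hit
8: hit
6: fault, evict 2, frames {5,8,6}
8: hit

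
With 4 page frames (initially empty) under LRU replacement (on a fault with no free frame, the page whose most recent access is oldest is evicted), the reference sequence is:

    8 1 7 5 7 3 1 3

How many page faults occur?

5

8 -> fault, frames {8}
1 -> fault, frames {8,1}
7 -> fault, frames {8,1,7}
5 -> fault, frames {8,1,7,5}
7 -> hit
3 -> fault, evict 8, frames {1,5,7,3}
1 -> hit
3 -> hit
Page faults: 5.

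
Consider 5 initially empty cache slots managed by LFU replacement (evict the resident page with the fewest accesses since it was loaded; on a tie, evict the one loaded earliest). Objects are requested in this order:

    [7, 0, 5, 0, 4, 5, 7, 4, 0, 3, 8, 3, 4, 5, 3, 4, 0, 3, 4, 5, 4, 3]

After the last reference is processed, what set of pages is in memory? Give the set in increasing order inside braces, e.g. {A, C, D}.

{0, 3, 4, 5, 7}

7: miss, frames (7)
0: miss, frames (7 0)
5: miss, frames (7 0 5)
0: hit
4: miss, frames (7 0 5 4)
5: hit
7: hit
4: hit
0: hit
3: miss, frames (7 0 5 4 3)
8: miss, evict 3, frames (7 0 5 4 8)
3: miss, evict 8, frames (7 0 5 4 3)
4: hit
5: hit
3: hit
4: hit
0: hit
3: hit
4: hit
5: hit
4: hit
3: hit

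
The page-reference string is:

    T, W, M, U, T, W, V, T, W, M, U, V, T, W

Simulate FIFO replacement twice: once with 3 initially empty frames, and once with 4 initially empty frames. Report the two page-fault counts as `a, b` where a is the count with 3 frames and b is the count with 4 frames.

11, 12

3 frames: F F F F F F F . . F F . F F → 11 faults.
4 frames: F F F F . . F F F F F F F F → 12 faults.
12 > 11: adding a frame increased faults — Belady's anomaly.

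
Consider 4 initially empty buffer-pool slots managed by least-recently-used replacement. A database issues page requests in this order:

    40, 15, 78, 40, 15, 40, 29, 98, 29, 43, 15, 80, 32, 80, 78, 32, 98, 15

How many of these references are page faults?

12

40: miss, frames {40}
15: miss, frames {40,15}
78: miss, frames {40,15,78}
40: hit
15: hit
40: hit
29: miss, frames {78,15,40,29}
98: miss, evict 78, frames {15,40,29,98}
29: hit
43: miss, evict 15, frames {40,98,29,43}
15: miss, evict 40, frames {98,29,43,15}
80: miss, evict 98, frames {29,43,15,80}
32: miss, evict 29, frames {43,15,80,32}
80: hit
78: miss, evict 43, frames {15,32,80,78}
32: hit
98: miss, evict 15, frames {80,78,32,98}
15: miss, evict 80, frames {78,32,98,15}
Page faults: 12.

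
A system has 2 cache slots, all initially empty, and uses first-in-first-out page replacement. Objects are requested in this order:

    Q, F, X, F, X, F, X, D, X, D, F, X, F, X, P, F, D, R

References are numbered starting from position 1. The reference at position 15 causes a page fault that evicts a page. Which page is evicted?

F

pos 1: Q → fault, frames (Q)
pos 2: F → fault, frames (Q F)
pos 3: X → fault, evict Q, frames (F X)
pos 4: F → hit
pos 5: X → hit
pos 6: F → hit
pos 7: X → hit
pos 8: D → fault, evict F, frames (X D)
pos 9: X → hit
pos 10: D → hit
pos 11: F → fault, evict X, frames (D F)
pos 12: X → fault, evict D, frames (F X)
pos 13: F → hit
pos 14: X → hit
pos 15: P → fault, evict F, frames (X P)
At position 15, page F is evicted.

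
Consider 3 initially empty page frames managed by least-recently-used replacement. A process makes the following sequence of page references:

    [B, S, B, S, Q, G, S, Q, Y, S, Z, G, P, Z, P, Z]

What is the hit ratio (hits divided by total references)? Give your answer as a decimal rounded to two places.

0.50

B: fault, frames [B]
S: fault, frames [B, S]
B: hit
S: hit
Q: fault, frames [B, S, Q]
G: fault, evict B, frames [S, Q, G]
S: hit
Q: hit
Y: fault, evict G, frames [S, Q, Y]
S: hit
Z: fault, evict Q, frames [Y, S, Z]
G: fault, evict Y, frames [S, Z, G]
P: fault, evict S, frames [Z, G, P]
Z: hit
P: hit
Z: hit
Hits: 8 of 16 references → 8/16 = 0.5000.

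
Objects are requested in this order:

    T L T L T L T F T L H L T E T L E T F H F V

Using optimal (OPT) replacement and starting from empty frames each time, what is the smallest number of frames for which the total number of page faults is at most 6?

5

f=1: 22 faults
f=2: 12 faults
f=3: 8 faults
f=4: 7 faults
f=5: 6 faults
f=6: 6 faults
Smallest f with faults ≤ 6 is 5.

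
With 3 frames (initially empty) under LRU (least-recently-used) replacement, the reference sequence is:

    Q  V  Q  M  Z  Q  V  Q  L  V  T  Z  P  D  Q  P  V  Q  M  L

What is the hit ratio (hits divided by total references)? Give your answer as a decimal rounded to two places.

Q → miss, frames [Q]
V → miss, frames [Q, V]
Q → hit
M → miss, frames [V, Q, M]
Z → miss, evict V, frames [Q, M, Z]
Q → hit
V → miss, evict M, frames [Z, Q, V]
Q → hit
L → miss, evict Z, frames [V, Q, L]
V → hit
T → miss, evict Q, frames [L, V, T]
Z → miss, evict L, frames [V, T, Z]
P → miss, evict V, frames [T, Z, P]
D → miss, evict T, frames [Z, P, D]
Q → miss, evict Z, frames [P, D, Q]
P → hit
V → miss, evict D, frames [Q, P, V]
Q → hit
M → miss, evict P, frames [V, Q, M]
L → miss, evict V, frames [Q, M, L]
Hits: 6 of 20 references → 6/20 = 0.3000.

0.30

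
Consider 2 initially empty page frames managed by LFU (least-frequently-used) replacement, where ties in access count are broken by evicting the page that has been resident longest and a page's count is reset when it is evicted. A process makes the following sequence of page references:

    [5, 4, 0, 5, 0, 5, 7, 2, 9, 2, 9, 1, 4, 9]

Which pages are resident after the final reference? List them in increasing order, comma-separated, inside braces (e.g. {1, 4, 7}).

{5, 9}

5 → miss, frames {5}
4 → miss, frames {5,4}
0 → miss, evict 5, frames {4,0}
5 → miss, evict 4, frames {0,5}
0 → hit
5 → hit
7 → miss, evict 0, frames {5,7}
2 → miss, evict 7, frames {5,2}
9 → miss, evict 2, frames {5,9}
2 → miss, evict 9, frames {5,2}
9 → miss, evict 2, frames {5,9}
1 → miss, evict 9, frames {5,1}
4 → miss, evict 1, frames {5,4}
9 → miss, evict 4, frames {5,9}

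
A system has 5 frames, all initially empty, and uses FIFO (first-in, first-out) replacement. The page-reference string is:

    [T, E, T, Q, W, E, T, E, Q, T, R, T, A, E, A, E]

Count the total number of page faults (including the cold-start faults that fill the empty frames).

6

T: fault, frames [T]
E: fault, frames [T, E]
T: hit
Q: fault, frames [T, E, Q]
W: fault, frames [T, E, Q, W]
E: hit
T: hit
E: hit
Q: hit
T: hit
R: fault, frames [T, E, Q, W, R]
T: hit
A: fault, evict T, frames [E, Q, W, R, A]
E: hit
A: hit
E: hit
Page faults: 6.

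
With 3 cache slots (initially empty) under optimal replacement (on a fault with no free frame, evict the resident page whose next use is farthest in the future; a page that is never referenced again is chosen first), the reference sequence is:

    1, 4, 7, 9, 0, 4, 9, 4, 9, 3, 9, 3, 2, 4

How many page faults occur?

7

1: fault, frames [1]
4: fault, frames [1, 4]
7: fault, frames [1, 4, 7]
9: fault, evict 7, frames [1, 4, 9]
0: fault, evict 1, frames [4, 9, 0]
4: hit
9: hit
4: hit
9: hit
3: fault, evict 0, frames [4, 9, 3]
9: hit
3: hit
2: fault, evict 3, frames [4, 9, 2]
4: hit
Page faults: 7.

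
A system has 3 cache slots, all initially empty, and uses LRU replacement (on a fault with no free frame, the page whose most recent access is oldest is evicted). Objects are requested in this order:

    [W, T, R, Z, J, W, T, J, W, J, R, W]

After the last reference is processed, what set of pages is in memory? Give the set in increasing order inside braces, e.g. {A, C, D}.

W → miss, frames [W]
T → miss, frames [W, T]
R → miss, frames [W, T, R]
Z → miss, evict W, frames [T, R, Z]
J → miss, evict T, frames [R, Z, J]
W → miss, evict R, frames [Z, J, W]
T → miss, evict Z, frames [J, W, T]
J → hit
W → hit
J → hit
R → miss, evict T, frames [W, J, R]
W → hit

{J, R, W}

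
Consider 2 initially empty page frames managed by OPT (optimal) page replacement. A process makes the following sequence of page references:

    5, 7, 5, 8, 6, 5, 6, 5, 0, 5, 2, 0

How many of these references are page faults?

5 -> fault, frames [5]
7 -> fault, frames [5, 7]
5 -> hit
8 -> fault, evict 7, frames [5, 8]
6 -> fault, evict 8, frames [5, 6]
5 -> hit
6 -> hit
5 -> hit
0 -> fault, evict 6, frames [5, 0]
5 -> hit
2 -> fault, evict 5, frames [0, 2]
0 -> hit
Page faults: 6.

6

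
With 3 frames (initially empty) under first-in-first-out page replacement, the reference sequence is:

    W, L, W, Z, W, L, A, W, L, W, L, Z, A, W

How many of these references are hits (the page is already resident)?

5

W: fault, frames (W)
L: fault, frames (W L)
W: hit
Z: fault, frames (W L Z)
W: hit
L: hit
A: fault, evict W, frames (L Z A)
W: fault, evict L, frames (Z A W)
L: fault, evict Z, frames (A W L)
W: hit
L: hit
Z: fault, evict A, frames (W L Z)
A: fault, evict W, frames (L Z A)
W: fault, evict L, frames (Z A W)
Hits: 5.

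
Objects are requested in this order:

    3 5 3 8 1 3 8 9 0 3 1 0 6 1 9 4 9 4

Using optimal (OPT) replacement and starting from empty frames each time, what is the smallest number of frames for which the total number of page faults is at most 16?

f=1: 18 faults
f=2: 11 faults
f=3: 9 faults
f=4: 8 faults
f=5: 8 faults
f=6: 8 faults
f=7: 8 faults
f=8: 8 faults
Smallest f with faults ≤ 16 is 2.

2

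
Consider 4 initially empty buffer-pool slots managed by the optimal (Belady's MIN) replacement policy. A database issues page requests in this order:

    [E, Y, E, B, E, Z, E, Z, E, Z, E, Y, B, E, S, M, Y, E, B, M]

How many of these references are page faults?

E: miss, frames [E]
Y: miss, frames [E, Y]
E: hit
B: miss, frames [E, Y, B]
E: hit
Z: miss, frames [E, Y, B, Z]
E: hit
Z: hit
E: hit
Z: hit
E: hit
Y: hit
B: hit
E: hit
S: miss, evict Z, frames [E, Y, B, S]
M: miss, evict S, frames [E, Y, B, M]
Y: hit
E: hit
B: hit
M: hit
Page faults: 6.

6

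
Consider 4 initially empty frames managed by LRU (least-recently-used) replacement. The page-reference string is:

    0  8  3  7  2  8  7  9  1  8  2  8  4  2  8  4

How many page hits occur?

0 → miss, frames [0]
8 → miss, frames [0, 8]
3 → miss, frames [0, 8, 3]
7 → miss, frames [0, 8, 3, 7]
2 → miss, evict 0, frames [8, 3, 7, 2]
8 → hit
7 → hit
9 → miss, evict 3, frames [2, 8, 7, 9]
1 → miss, evict 2, frames [8, 7, 9, 1]
8 → hit
2 → miss, evict 7, frames [9, 1, 8, 2]
8 → hit
4 → miss, evict 9, frames [1, 2, 8, 4]
2 → hit
8 → hit
4 → hit
Hits: 7.

7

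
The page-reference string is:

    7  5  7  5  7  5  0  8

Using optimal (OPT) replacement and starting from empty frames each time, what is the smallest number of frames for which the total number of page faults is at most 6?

f=1: 8 faults
f=2: 4 faults
f=3: 4 faults
f=4: 4 faults
Smallest f with faults ≤ 6 is 2.

2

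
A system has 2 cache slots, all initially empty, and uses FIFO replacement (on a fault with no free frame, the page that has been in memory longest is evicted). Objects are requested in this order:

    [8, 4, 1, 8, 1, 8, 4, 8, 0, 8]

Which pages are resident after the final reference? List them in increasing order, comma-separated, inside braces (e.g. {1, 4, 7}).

8: fault, frames [8]
4: fault, frames [8, 4]
1: fault, evict 8, frames [4, 1]
8: fault, evict 4, frames [1, 8]
1: hit
8: hit
4: fault, evict 1, frames [8, 4]
8: hit
0: fault, evict 8, frames [4, 0]
8: fault, evict 4, frames [0, 8]

{0, 8}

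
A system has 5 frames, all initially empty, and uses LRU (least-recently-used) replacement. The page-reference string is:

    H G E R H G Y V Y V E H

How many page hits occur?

5

H -> miss, frames (H)
G -> miss, frames (H G)
E -> miss, frames (H G E)
R -> miss, frames (H G E R)
H -> hit
G -> hit
Y -> miss, frames (E R H G Y)
V -> miss, evict E, frames (R H G Y V)
Y -> hit
V -> hit
E -> miss, evict R, frames (H G Y V E)
H -> hit
Hits: 5.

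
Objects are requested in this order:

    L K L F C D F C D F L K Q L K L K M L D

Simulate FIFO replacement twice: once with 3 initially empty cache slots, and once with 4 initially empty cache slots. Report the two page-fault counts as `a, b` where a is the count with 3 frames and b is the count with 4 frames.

11, 10

3 frames: F F . F F F . . . . F F F . . . . F F F → 11 faults.
4 frames: F F . F F F . . . . F F F . . . . F . F → 10 faults.
10 < 11: adding a frame reduced faults, as is typical.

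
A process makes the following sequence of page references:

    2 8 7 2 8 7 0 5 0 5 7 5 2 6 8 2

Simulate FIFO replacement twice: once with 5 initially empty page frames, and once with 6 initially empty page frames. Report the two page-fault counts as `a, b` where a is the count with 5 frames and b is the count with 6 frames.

7, 6

5 frames: F F F . . . F F . . . . . F . F → 7 faults.
6 frames: F F F . . . F F . . . . . F . . → 6 faults.
6 < 7: adding a frame reduced faults, as is typical.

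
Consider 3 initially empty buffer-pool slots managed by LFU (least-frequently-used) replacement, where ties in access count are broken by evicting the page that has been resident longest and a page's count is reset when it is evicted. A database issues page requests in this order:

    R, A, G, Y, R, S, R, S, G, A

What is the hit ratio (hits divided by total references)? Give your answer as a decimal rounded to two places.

0.20

R → miss, frames [R]
A → miss, frames [R, A]
G → miss, frames [R, A, G]
Y → miss, evict R, frames [A, G, Y]
R → miss, evict A, frames [G, Y, R]
S → miss, evict G, frames [Y, R, S]
R → hit
S → hit
G → miss, evict Y, frames [R, S, G]
A → miss, evict G, frames [R, S, A]
Hits: 2 of 10 references → 2/10 = 0.2000.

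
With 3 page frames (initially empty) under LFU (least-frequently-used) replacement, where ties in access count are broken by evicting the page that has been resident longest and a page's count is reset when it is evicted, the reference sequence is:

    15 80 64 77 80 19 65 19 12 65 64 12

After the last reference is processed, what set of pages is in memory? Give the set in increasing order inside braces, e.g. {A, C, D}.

15 → fault, frames [15]
80 → fault, frames [15, 80]
64 → fault, frames [15, 80, 64]
77 → fault, evict 15, frames [80, 64, 77]
80 → hit
19 → fault, evict 64, frames [80, 77, 19]
65 → fault, evict 77, frames [80, 19, 65]
19 → hit
12 → fault, evict 65, frames [80, 19, 12]
65 → fault, evict 12, frames [80, 19, 65]
64 → fault, evict 65, frames [80, 19, 64]
12 → fault, evict 64, frames [80, 19, 12]

{12, 19, 80}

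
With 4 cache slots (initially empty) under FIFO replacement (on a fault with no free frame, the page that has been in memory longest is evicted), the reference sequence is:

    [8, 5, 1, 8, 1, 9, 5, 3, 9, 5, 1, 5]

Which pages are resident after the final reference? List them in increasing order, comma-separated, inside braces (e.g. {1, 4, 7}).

8: fault, frames {8}
5: fault, frames {8,5}
1: fault, frames {8,5,1}
8: hit
1: hit
9: fault, frames {8,5,1,9}
5: hit
3: fault, evict 8, frames {5,1,9,3}
9: hit
5: hit
1: hit
5: hit

{1, 3, 5, 9}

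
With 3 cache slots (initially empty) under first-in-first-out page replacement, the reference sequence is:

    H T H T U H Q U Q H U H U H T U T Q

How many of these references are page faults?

8

H → fault, frames {H}
T → fault, frames {H,T}
H → hit
T → hit
U → fault, frames {H,T,U}
H → hit
Q → fault, evict H, frames {T,U,Q}
U → hit
Q → hit
H → fault, evict T, frames {U,Q,H}
U → hit
H → hit
U → hit
H → hit
T → fault, evict U, frames {Q,H,T}
U → fault, evict Q, frames {H,T,U}
T → hit
Q → fault, evict H, frames {T,U,Q}
Page faults: 8.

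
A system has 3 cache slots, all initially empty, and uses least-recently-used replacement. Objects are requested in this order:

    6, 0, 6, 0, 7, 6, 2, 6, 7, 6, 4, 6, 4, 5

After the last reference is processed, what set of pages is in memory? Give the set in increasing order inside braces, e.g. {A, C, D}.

{4, 5, 6}

6: miss, frames [6]
0: miss, frames [6, 0]
6: hit
0: hit
7: miss, frames [6, 0, 7]
6: hit
2: miss, evict 0, frames [7, 6, 2]
6: hit
7: hit
6: hit
4: miss, evict 2, frames [7, 6, 4]
6: hit
4: hit
5: miss, evict 7, frames [6, 4, 5]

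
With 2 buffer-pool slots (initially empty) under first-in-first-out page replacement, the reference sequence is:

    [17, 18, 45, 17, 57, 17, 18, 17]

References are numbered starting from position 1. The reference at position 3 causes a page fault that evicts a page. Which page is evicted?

17

pos 1: 17 -> fault, frames [17]
pos 2: 18 -> fault, frames [17, 18]
pos 3: 45 -> fault, evict 17, frames [18, 45]
At position 3, page 17 is evicted.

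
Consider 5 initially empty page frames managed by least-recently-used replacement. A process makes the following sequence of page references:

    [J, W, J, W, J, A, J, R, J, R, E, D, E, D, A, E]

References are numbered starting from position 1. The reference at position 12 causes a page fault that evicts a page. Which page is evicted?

W

pos 1: J → fault, frames [J]
pos 2: W → fault, frames [J, W]
pos 3: J → hit
pos 4: W → hit
pos 5: J → hit
pos 6: A → fault, frames [W, J, A]
pos 7: J → hit
pos 8: R → fault, frames [W, A, J, R]
pos 9: J → hit
pos 10: R → hit
pos 11: E → fault, frames [W, A, J, R, E]
pos 12: D → fault, evict W, frames [A, J, R, E, D]
At position 12, page W is evicted.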